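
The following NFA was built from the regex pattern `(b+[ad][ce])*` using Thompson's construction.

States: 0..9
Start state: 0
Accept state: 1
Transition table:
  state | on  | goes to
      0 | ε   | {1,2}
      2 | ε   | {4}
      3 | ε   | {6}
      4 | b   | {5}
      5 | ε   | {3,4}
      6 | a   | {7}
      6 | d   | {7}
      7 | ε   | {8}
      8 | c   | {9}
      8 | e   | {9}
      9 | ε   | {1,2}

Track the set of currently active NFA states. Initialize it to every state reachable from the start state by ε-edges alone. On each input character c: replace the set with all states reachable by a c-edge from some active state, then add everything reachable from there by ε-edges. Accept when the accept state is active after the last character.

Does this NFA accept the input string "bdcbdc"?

Answer: ACCEPT

Derivation:
start: ε-closure({0}) = {0,1,2,4}
'b' @ 1: {3,4,5,6}
'd' @ 2: {7,8}
'c' @ 3: {1,2,4,9}  (accept∈set)
'b' @ 4: {3,4,5,6}
'd' @ 5: {7,8}
'c' @ 6: {1,2,4,9}  (accept∈set)
after full input: {1,2,4,9}  (accept=1 in)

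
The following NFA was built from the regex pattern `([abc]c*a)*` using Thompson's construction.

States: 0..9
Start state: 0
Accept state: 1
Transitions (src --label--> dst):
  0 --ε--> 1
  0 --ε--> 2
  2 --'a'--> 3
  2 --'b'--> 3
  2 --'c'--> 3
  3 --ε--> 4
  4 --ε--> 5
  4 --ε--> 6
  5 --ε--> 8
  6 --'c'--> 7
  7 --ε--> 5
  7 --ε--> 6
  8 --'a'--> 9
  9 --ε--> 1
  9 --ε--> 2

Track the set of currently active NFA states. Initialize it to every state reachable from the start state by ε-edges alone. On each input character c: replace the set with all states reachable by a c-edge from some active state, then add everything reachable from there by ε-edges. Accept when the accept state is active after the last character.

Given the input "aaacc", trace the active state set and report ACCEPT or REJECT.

Answer: REJECT

Derivation:
initial (ε-close {0}): {0,1,2}
'a' @ 1: {3,4,5,6,8}
'a' @ 2: {1,2,9}  [accepting]
'a' @ 3: {3,4,5,6,8}
'c' @ 4: {5,6,7,8}
'c' @ 5: {5,6,7,8}
end set {5,6,7,8} — state 1 not in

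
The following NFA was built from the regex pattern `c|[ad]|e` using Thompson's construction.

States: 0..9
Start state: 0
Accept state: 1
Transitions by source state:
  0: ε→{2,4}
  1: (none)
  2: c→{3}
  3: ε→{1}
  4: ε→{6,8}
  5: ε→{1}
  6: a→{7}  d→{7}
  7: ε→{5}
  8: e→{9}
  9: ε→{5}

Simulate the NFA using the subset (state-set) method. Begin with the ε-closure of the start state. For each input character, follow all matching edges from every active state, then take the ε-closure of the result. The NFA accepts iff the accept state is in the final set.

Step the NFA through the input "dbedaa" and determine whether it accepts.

S₀ = ε-closure({0}) = {0,2,4,6,8}
'd' @ 1: {1,5,7}  [accepting]
'b' @ 2: {}  — no active states
rest 'edaa' ignored (set empty)
after full input: {}  (accept=1 not in)

Answer: REJECT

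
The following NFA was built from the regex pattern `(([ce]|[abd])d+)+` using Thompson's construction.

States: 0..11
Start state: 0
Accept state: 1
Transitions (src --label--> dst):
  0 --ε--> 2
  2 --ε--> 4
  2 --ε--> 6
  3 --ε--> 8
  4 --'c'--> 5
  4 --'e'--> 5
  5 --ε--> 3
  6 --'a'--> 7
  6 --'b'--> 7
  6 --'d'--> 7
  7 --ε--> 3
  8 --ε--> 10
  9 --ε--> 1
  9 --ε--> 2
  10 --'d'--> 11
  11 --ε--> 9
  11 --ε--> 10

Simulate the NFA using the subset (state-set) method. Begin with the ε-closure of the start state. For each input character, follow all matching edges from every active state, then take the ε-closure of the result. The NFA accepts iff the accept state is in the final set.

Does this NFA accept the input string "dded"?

initial (ε-close {0}): {0,2,4,6}
'd' @ 1: {3,7,8,10}
'd' @ 2: {1,2,4,6,9,10,11}  ✓accept
'e' @ 3: {3,5,8,10}
'd' @ 4: {1,2,4,6,9,10,11}  ✓accept
end set {1,2,4,6,9,10,11} — state 1 in

Answer: ACCEPT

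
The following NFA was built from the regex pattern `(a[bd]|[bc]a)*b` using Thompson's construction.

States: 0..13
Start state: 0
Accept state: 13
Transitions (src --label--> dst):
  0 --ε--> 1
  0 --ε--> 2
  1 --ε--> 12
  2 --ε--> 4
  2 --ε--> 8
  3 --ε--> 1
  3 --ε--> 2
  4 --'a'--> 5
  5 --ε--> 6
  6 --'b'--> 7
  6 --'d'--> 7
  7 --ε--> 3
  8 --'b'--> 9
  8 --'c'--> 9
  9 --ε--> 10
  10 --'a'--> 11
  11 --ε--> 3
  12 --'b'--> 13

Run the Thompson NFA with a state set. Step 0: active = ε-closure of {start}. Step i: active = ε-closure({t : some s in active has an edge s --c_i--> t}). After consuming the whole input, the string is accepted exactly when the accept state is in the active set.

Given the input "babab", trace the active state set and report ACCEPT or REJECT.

start: ε-closure({0}) = {0,1,2,4,8,12}
'b' @ 1: {9,10,13}  (accept∈set)
'a' @ 2: {1,2,3,4,8,11,12}
'b' @ 3: {9,10,13}  (accept∈set)
'a' @ 4: {1,2,3,4,8,11,12}
'b' @ 5: {9,10,13}  (accept∈set)
end set {9,10,13} — state 13 in

Answer: ACCEPT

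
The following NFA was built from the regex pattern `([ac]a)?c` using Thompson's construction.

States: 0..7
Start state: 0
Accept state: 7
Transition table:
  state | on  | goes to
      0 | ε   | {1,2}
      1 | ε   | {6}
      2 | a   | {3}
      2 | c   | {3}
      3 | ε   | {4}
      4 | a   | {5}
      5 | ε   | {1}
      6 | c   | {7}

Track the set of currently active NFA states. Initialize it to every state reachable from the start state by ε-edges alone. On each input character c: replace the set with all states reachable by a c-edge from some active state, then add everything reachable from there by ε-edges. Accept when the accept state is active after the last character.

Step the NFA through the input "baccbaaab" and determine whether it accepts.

initial (ε-close {0}): {0,1,2,6}
'b' @ 1: {}  — no active states
rest 'accbaaab' ignored (set empty)
after full input: {}  (accept=7 not in)

Answer: REJECT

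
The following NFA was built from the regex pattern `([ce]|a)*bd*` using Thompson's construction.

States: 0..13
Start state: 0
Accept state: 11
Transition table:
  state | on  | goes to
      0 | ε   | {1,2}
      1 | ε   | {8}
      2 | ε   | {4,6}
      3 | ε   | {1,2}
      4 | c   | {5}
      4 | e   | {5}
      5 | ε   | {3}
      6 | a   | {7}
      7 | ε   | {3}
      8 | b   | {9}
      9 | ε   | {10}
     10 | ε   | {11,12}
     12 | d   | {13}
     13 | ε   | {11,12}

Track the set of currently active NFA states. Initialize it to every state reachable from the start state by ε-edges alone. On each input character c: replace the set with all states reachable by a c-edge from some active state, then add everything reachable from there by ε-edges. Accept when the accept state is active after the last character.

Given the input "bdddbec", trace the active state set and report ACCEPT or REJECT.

S₀ = ε-closure({0}) = {0,1,2,4,6,8}
'b' @ 1: {9,10,11,12}  [accepting]
'd' @ 2: {11,12,13}  [accepting]
'd' @ 3: {11,12,13}  [accepting]
'd' @ 4: {11,12,13}  [accepting]
'b' @ 5: {}  — dead — no transitions
rest 'ec' ignored (set empty)
end set {} — state 11 not in

Answer: REJECT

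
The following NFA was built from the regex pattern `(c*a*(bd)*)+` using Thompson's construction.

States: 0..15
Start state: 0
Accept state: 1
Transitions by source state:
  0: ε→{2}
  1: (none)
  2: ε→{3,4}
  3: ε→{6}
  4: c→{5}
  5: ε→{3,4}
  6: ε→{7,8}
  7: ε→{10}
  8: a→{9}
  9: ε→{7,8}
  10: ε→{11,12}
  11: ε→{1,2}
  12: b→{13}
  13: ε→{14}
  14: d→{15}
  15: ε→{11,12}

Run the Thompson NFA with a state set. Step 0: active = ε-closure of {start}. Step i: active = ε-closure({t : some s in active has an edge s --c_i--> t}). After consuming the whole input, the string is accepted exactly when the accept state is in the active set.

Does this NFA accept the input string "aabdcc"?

initial (ε-close {0}): {0,1,2,3,4,6,7,8,10,11,12}
'a' @ 1: {1,2,3,4,6,7,8,9,10,11,12}  (accept∈set)
'a' @ 2: {1,2,3,4,6,7,8,9,10,11,12}  (accept∈set)
'b' @ 3: {13,14}
'd' @ 4: {1,2,3,4,6,7,8,10,11,12,15}  (accept∈set)
'c' @ 5: {1,2,3,4,5,6,7,8,10,11,12}  (accept∈set)
'c' @ 6: {1,2,3,4,5,6,7,8,10,11,12}  (accept∈set)
final: {1,2,3,4,5,6,7,8,10,11,12}; accept 1 in set

Answer: ACCEPT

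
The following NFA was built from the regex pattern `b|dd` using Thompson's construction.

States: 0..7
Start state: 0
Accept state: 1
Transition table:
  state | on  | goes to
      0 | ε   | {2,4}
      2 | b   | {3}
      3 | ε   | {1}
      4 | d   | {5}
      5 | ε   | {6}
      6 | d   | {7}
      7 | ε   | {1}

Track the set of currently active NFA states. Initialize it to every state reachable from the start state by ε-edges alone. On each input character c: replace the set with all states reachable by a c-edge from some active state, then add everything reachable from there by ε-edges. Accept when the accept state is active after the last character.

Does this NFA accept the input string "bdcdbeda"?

Answer: REJECT

Trace:
start: ε-closure({0}) = {0,2,4}
'b' @ 1: {1,3}  (accept∈set)
'd' @ 2: {}  — state set empty
rest 'cdbeda' ignored (set empty)
end set {} — state 1 not in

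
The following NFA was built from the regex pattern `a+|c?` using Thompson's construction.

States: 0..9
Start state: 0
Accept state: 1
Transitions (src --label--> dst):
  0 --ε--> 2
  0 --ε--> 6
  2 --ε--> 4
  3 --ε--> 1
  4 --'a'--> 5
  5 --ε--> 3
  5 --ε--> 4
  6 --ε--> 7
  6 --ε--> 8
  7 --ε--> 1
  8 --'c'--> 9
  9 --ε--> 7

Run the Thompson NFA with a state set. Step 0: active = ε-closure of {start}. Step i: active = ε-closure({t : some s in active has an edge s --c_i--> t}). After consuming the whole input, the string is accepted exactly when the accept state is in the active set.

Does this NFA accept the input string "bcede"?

initial (ε-close {0}): {0,1,2,4,6,7,8}
'b' @ 1: {}  — no active states
rest 'cede' ignored (set empty)
final: {}; accept 1 not in set

Answer: REJECT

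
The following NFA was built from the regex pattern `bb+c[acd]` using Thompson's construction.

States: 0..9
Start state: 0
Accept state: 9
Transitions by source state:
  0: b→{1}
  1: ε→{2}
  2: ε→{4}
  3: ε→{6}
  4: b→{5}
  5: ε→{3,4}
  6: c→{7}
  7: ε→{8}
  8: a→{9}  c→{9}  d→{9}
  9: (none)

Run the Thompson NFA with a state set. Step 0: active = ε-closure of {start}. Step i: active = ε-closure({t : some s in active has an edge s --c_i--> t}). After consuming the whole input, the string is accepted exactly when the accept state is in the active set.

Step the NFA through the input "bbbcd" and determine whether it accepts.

Answer: ACCEPT

Trace:
start: ε-closure({0}) = {0}
'b' @ 1: {1,2,4}
'b' @ 2: {3,4,5,6}
'b' @ 3: {3,4,5,6}
'c' @ 4: {7,8}
'd' @ 5: {9}  ✓accept
after full input: {9}  (accept=9 in)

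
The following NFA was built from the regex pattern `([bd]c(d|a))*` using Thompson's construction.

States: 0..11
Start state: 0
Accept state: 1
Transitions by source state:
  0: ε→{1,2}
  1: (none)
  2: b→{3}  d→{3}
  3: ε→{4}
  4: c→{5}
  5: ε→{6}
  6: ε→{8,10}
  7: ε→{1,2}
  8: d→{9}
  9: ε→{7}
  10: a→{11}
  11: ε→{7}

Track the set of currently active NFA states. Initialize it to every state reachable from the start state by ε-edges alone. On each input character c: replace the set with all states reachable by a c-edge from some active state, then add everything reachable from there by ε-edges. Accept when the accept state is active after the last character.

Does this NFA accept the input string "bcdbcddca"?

Answer: ACCEPT

Trace:
initial (ε-close {0}): {0,1,2}
'b' @ 1: {3,4}
'c' @ 2: {5,6,8,10}
'd' @ 3: {1,2,7,9}  ✓accept
'b' @ 4: {3,4}
'c' @ 5: {5,6,8,10}
'd' @ 6: {1,2,7,9}  ✓accept
'd' @ 7: {3,4}
'c' @ 8: {5,6,8,10}
'a' @ 9: {1,2,7,11}  ✓accept
after full input: {1,2,7,11}  (accept=1 in)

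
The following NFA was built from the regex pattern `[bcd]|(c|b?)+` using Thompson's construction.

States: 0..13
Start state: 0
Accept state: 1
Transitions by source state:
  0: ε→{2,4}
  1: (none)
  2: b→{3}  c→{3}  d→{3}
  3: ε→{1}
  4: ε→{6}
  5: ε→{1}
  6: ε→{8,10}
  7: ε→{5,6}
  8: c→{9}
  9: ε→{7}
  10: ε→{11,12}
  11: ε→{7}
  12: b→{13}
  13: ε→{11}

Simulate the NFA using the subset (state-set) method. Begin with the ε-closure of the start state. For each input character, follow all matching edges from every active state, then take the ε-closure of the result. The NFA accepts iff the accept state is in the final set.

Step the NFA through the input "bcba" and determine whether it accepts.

S₀ = ε-closure({0}) = {0,1,2,4,5,6,7,8,10,11,12}
'b' @ 1: {1,3,5,6,7,8,10,11,12,13}  (accept∈set)
'c' @ 2: {1,5,6,7,8,9,10,11,12}  (accept∈set)
'b' @ 3: {1,5,6,7,8,10,11,12,13}  (accept∈set)
'a' @ 4: {}  — dead — no transitions
after full input: {}  (accept=1 not in)

Answer: REJECT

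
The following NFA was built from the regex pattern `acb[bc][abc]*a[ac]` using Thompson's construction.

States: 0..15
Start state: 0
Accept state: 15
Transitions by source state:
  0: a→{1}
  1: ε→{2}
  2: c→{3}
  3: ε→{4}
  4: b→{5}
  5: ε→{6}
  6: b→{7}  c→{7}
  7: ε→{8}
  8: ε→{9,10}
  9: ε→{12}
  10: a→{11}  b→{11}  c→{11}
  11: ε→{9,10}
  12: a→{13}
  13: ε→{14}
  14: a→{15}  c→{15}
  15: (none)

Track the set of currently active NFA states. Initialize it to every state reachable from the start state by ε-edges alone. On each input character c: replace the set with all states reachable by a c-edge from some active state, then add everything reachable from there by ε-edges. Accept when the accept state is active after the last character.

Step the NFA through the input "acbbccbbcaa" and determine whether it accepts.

Answer: ACCEPT

Trace:
S₀ = ε-closure({0}) = {0}
'a' @ 1: {1,2}
'c' @ 2: {3,4}
'b' @ 3: {5,6}
'b' @ 4: {7,8,9,10,12}
'c' @ 5: {9,10,11,12}
'c' @ 6: {9,10,11,12}
'b' @ 7: {9,10,11,12}
'b' @ 8: {9,10,11,12}
'c' @ 9: {9,10,11,12}
'a' @ 10: {9,10,11,12,13,14}
'a' @ 11: {9,10,11,12,13,14,15}  (accept∈set)
end set {9,10,11,12,13,14,15} — state 15 in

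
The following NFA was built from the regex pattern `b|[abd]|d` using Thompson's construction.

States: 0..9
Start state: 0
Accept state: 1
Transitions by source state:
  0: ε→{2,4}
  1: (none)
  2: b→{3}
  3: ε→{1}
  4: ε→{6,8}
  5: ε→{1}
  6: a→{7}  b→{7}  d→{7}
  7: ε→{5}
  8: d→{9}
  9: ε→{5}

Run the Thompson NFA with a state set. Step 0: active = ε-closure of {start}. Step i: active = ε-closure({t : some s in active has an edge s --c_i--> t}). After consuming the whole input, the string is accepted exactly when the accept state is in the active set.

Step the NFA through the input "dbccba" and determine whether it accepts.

Answer: REJECT

Steps:
start: ε-closure({0}) = {0,2,4,6,8}
'd' @ 1: {1,5,7,9}  ✓accept
'b' @ 2: {}  — dead — no transitions
rest 'ccba' ignored (set empty)
after full input: {}  (accept=1 not in)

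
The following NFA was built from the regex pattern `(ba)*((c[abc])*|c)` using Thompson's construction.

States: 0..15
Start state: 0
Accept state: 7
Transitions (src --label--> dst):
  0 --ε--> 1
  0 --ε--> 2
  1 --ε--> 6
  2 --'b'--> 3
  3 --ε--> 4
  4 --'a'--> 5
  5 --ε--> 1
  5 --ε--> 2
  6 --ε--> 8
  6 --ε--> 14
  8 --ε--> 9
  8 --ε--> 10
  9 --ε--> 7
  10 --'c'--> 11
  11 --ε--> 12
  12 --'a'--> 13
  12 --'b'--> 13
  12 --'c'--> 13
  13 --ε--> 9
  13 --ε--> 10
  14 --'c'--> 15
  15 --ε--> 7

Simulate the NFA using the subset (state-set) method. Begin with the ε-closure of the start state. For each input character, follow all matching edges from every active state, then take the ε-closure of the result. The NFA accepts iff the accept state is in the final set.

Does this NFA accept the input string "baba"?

Answer: ACCEPT

Steps:
start: ε-closure({0}) = {0,1,2,6,7,8,9,10,14}
'b' @ 1: {3,4}
'a' @ 2: {1,2,5,6,7,8,9,10,14}  ✓accept
'b' @ 3: {3,4}
'a' @ 4: {1,2,5,6,7,8,9,10,14}  ✓accept
end set {1,2,5,6,7,8,9,10,14} — state 7 in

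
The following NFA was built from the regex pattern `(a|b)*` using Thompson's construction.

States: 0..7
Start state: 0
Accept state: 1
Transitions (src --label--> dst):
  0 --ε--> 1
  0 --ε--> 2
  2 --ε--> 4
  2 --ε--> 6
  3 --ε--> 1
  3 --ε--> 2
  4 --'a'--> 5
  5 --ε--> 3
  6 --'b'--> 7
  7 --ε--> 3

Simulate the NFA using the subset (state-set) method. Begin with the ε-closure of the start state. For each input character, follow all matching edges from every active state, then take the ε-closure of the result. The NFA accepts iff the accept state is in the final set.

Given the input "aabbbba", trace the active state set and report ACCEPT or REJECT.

Answer: ACCEPT

Trace:
S₀ = ε-closure({0}) = {0,1,2,4,6}
'a' @ 1: {1,2,3,4,5,6}  ✓accept
'a' @ 2: {1,2,3,4,5,6}  ✓accept
'b' @ 3: {1,2,3,4,6,7}  ✓accept
'b' @ 4: {1,2,3,4,6,7}  ✓accept
'b' @ 5: {1,2,3,4,6,7}  ✓accept
'b' @ 6: {1,2,3,4,6,7}  ✓accept
'a' @ 7: {1,2,3,4,5,6}  ✓accept
end set {1,2,3,4,5,6} — state 1 in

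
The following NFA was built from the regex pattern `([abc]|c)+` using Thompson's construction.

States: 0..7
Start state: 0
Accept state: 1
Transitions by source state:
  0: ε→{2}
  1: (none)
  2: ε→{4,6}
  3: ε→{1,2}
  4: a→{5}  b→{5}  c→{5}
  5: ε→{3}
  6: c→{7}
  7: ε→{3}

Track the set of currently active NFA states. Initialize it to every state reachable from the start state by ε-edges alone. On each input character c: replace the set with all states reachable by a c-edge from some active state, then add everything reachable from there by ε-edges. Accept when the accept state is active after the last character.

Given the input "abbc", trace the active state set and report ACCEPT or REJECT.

Answer: ACCEPT

Derivation:
initial (ε-close {0}): {0,2,4,6}
'a' @ 1: {1,2,3,4,5,6}  [accepting]
'b' @ 2: {1,2,3,4,5,6}  [accepting]
'b' @ 3: {1,2,3,4,5,6}  [accepting]
'c' @ 4: {1,2,3,4,5,6,7}  [accepting]
final: {1,2,3,4,5,6,7}; accept 1 in set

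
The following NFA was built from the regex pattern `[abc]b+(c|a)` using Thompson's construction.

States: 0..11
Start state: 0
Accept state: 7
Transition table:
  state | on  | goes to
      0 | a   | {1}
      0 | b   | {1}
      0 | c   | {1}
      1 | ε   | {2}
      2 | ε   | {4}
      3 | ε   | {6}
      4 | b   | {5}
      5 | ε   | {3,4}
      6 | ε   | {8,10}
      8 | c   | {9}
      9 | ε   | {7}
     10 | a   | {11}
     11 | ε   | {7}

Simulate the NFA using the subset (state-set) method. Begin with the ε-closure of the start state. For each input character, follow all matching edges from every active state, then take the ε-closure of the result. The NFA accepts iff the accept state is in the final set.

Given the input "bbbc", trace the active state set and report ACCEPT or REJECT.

start: ε-closure({0}) = {0}
'b' @ 1: {1,2,4}
'b' @ 2: {3,4,5,6,8,10}
'b' @ 3: {3,4,5,6,8,10}
'c' @ 4: {7,9}  (accept∈set)
final: {7,9}; accept 7 in set

Answer: ACCEPT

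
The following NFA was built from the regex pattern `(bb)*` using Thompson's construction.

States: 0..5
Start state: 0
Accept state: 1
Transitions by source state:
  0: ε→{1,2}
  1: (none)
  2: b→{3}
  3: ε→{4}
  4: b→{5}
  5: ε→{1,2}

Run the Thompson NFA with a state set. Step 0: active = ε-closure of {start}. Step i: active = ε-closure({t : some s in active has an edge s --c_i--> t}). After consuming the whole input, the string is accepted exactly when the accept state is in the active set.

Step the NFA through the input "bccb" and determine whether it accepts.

Answer: REJECT

Trace:
initial (ε-close {0}): {0,1,2}
'b' @ 1: {3,4}
'c' @ 2: {}  — state set empty
rest 'cb' ignored (set empty)
after full input: {}  (accept=1 not in)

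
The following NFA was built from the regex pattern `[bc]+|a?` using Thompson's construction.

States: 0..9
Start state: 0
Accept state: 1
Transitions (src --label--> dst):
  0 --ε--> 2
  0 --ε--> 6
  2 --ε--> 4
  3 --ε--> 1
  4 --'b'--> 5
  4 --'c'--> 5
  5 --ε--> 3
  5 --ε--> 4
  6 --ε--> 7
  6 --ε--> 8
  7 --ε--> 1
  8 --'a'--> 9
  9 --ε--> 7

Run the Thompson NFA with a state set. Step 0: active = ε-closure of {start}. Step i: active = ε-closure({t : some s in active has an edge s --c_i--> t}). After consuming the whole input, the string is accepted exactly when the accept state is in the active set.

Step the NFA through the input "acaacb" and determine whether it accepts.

S₀ = ε-closure({0}) = {0,1,2,4,6,7,8}
'a' @ 1: {1,7,9}  (accept∈set)
'c' @ 2: {}  — no active states
rest 'aacb' ignored (set empty)
end set {} — state 1 not in

Answer: REJECT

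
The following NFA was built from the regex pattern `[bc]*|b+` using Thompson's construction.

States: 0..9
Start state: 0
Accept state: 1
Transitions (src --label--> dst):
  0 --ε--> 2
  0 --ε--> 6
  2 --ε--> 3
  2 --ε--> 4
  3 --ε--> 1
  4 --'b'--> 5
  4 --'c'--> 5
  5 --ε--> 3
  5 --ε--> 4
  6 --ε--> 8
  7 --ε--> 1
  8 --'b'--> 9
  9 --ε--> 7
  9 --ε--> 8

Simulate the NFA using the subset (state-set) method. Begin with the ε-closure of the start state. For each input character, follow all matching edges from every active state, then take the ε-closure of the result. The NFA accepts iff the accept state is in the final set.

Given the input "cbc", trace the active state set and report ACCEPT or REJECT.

Answer: ACCEPT

Derivation:
S₀ = ε-closure({0}) = {0,1,2,3,4,6,8}
'c' @ 1: {1,3,4,5}  [accepting]
'b' @ 2: {1,3,4,5}  [accepting]
'c' @ 3: {1,3,4,5}  [accepting]
end set {1,3,4,5} — state 1 in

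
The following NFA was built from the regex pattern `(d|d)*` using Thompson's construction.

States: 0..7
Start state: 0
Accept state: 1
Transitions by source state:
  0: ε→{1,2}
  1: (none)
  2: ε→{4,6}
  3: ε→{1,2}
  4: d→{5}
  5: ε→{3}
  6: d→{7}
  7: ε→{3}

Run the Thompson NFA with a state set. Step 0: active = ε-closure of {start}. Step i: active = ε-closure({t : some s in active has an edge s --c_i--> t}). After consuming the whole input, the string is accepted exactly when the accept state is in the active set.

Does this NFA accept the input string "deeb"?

start: ε-closure({0}) = {0,1,2,4,6}
'd' @ 1: {1,2,3,4,5,6,7}  ✓accept
'e' @ 2: {}  — dead — no transitions
rest 'eb' ignored (set empty)
end set {} — state 1 not in

Answer: REJECT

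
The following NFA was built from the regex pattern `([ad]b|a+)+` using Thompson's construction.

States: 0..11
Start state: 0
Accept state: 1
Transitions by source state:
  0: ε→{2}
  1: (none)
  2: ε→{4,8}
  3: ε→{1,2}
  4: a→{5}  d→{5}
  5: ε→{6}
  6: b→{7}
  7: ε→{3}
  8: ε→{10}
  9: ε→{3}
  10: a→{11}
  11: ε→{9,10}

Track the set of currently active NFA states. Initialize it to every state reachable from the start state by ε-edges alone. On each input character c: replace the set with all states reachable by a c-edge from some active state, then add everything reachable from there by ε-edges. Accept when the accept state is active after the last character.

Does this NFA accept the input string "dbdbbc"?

S₀ = ε-closure({0}) = {0,2,4,8,10}
'd' @ 1: {5,6}
'b' @ 2: {1,2,3,4,7,8,10}  (accept∈set)
'd' @ 3: {5,6}
'b' @ 4: {1,2,3,4,7,8,10}  (accept∈set)
'b' @ 5: {}  — state set empty
rest 'c' ignored (set empty)
after full input: {}  (accept=1 not in)

Answer: REJECT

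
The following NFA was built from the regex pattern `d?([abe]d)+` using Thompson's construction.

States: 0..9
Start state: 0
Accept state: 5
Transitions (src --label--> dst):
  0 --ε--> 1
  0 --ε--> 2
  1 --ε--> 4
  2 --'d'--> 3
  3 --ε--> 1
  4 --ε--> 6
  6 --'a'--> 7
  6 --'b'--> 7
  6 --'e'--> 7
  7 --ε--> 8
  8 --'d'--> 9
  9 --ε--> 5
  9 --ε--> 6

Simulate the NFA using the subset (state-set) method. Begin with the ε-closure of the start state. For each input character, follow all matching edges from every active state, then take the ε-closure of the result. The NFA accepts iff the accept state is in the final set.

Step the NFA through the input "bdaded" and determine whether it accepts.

Answer: ACCEPT

Trace:
start: ε-closure({0}) = {0,1,2,4,6}
'b' @ 1: {7,8}
'd' @ 2: {5,6,9}  (accept∈set)
'a' @ 3: {7,8}
'd' @ 4: {5,6,9}  (accept∈set)
'e' @ 5: {7,8}
'd' @ 6: {5,6,9}  (accept∈set)
after full input: {5,6,9}  (accept=5 in)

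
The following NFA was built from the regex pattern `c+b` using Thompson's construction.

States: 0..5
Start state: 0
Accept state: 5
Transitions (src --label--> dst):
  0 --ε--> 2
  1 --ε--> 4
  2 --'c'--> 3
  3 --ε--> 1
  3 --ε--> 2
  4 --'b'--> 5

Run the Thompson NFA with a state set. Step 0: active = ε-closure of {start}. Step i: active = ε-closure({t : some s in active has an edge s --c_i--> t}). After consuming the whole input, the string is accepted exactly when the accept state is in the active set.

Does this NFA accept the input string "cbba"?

Answer: REJECT

Steps:
start: ε-closure({0}) = {0,2}
'c' @ 1: {1,2,3,4}
'b' @ 2: {5}  ✓accept
'b' @ 3: {}  — state set empty
rest 'a' ignored (set empty)
final: {}; accept 5 not in set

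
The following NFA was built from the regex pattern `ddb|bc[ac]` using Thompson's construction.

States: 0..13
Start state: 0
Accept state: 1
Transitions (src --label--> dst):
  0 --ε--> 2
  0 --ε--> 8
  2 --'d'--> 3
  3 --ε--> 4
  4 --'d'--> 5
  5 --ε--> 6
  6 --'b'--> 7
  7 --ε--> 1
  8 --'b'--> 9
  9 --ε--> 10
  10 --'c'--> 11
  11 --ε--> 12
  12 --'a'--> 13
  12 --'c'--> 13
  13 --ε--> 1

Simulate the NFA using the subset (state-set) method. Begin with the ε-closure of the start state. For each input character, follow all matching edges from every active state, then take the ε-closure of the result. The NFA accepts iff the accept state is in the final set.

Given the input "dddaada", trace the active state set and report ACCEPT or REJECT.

Answer: REJECT

Steps:
S₀ = ε-closure({0}) = {0,2,8}
'd' @ 1: {3,4}
'd' @ 2: {5,6}
'd' @ 3: {}  — state set empty
rest 'aada' ignored (set empty)
final: {}; accept 1 not in set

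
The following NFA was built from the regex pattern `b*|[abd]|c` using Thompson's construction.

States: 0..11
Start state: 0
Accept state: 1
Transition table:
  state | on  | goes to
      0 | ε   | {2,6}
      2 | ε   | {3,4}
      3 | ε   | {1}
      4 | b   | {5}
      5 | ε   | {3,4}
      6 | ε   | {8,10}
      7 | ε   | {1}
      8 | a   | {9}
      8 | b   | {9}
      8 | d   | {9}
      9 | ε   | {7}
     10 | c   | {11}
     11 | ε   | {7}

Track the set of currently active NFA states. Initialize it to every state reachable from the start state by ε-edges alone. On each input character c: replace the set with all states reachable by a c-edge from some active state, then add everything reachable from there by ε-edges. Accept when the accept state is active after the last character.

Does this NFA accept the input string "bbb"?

start: ε-closure({0}) = {0,1,2,3,4,6,8,10}
'b' @ 1: {1,3,4,5,7,9}  (accept∈set)
'b' @ 2: {1,3,4,5}  (accept∈set)
'b' @ 3: {1,3,4,5}  (accept∈set)
after full input: {1,3,4,5}  (accept=1 in)

Answer: ACCEPT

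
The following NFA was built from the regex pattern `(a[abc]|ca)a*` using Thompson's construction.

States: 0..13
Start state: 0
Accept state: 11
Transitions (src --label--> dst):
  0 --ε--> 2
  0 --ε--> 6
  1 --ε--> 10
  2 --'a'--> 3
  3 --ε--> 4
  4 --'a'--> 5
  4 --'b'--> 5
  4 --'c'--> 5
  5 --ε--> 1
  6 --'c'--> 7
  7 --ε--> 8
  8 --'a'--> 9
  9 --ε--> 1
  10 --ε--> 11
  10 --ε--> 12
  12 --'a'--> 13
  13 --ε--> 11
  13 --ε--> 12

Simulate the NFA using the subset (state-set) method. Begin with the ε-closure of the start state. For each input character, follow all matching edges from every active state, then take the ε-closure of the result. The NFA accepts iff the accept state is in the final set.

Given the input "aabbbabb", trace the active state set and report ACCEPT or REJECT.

initial (ε-close {0}): {0,2,6}
'a' @ 1: {3,4}
'a' @ 2: {1,5,10,11,12}  ✓accept
'b' @ 3: {}  — state set empty
rest 'bbabb' ignored (set empty)
end set {} — state 11 not in

Answer: REJECT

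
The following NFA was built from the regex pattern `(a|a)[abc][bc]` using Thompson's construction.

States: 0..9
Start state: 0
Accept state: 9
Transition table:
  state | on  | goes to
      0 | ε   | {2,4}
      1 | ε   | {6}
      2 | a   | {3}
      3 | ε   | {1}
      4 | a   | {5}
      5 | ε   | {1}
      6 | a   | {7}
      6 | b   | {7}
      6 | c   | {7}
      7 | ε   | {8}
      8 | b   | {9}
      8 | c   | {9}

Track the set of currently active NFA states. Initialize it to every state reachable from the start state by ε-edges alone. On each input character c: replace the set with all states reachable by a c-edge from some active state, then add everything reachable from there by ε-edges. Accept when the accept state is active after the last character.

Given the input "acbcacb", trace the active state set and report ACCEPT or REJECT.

Answer: REJECT

Steps:
S₀ = ε-closure({0}) = {0,2,4}
'a' @ 1: {1,3,5,6}
'c' @ 2: {7,8}
'b' @ 3: {9}  ✓accept
'c' @ 4: {}  — state set empty
rest 'acb' ignored (set empty)
final: {}; accept 9 not in set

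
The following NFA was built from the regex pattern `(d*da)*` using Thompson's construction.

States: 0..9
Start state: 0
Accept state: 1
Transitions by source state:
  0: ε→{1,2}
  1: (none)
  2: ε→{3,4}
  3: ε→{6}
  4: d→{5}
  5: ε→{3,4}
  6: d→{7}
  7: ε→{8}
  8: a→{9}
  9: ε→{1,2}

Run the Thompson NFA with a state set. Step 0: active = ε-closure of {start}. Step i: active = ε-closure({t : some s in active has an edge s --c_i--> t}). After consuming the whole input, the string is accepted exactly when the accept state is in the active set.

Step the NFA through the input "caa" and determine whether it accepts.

S₀ = ε-closure({0}) = {0,1,2,3,4,6}
'c' @ 1: {}  — no active states
rest 'aa' ignored (set empty)
end set {} — state 1 not in

Answer: REJECT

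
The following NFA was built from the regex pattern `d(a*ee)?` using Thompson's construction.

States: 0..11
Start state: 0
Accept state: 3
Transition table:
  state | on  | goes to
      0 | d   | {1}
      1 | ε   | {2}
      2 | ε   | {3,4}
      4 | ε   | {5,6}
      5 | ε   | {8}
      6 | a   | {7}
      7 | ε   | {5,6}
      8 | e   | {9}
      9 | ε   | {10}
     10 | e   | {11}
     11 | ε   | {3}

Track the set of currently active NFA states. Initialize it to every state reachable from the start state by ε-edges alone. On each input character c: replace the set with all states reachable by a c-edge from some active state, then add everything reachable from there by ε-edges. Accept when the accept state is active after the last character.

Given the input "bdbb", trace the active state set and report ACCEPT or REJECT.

initial (ε-close {0}): {0}
'b' @ 1: {}  — state set empty
rest 'dbb' ignored (set empty)
end set {} — state 3 not in

Answer: REJECT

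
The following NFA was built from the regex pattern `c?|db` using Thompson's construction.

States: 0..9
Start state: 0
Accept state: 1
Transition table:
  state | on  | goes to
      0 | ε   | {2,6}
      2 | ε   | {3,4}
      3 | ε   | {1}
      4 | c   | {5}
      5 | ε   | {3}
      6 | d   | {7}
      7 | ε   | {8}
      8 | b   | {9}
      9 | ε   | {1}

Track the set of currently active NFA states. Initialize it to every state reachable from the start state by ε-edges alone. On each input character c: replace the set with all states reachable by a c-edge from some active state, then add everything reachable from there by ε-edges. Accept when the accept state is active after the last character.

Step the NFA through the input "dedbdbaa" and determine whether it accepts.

Answer: REJECT

Derivation:
start: ε-closure({0}) = {0,1,2,3,4,6}
'd' @ 1: {7,8}
'e' @ 2: {}  — no active states
rest 'dbdbaa' ignored (set empty)
after full input: {}  (accept=1 not in)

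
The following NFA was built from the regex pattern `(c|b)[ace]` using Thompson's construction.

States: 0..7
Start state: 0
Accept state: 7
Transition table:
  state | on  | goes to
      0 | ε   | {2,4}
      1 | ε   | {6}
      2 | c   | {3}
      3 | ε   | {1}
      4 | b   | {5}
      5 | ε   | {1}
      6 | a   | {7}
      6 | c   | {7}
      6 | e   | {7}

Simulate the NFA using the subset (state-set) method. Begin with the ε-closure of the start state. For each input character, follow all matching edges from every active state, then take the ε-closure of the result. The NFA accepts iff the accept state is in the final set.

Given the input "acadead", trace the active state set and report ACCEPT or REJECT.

start: ε-closure({0}) = {0,2,4}
'a' @ 1: {}  — dead — no transitions
rest 'cadead' ignored (set empty)
final: {}; accept 7 not in set

Answer: REJECT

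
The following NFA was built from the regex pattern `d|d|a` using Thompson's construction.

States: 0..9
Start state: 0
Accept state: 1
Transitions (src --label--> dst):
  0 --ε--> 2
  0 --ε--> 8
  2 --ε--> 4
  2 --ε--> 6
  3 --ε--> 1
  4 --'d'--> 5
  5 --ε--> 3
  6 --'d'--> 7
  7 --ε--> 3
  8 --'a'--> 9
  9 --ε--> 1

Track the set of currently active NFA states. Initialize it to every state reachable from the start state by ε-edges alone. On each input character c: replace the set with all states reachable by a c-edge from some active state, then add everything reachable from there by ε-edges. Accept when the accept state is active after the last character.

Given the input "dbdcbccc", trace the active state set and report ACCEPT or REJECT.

initial (ε-close {0}): {0,2,4,6,8}
'd' @ 1: {1,3,5,7}  (accept∈set)
'b' @ 2: {}  — no active states
rest 'dcbccc' ignored (set empty)
after full input: {}  (accept=1 not in)

Answer: REJECT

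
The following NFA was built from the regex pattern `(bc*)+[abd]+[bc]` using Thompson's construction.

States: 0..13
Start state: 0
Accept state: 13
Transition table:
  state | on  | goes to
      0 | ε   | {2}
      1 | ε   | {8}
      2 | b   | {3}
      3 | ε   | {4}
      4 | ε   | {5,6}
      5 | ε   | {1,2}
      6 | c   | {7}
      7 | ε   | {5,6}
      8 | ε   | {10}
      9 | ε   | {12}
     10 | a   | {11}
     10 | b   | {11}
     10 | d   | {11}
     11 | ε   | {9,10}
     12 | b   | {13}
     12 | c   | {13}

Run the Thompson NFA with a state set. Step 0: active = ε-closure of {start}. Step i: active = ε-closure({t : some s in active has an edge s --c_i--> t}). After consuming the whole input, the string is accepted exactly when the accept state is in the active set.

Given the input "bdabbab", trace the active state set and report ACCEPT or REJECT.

Answer: ACCEPT

Steps:
initial (ε-close {0}): {0,2}
'b' @ 1: {1,2,3,4,5,6,8,10}
'd' @ 2: {9,10,11,12}
'a' @ 3: {9,10,11,12}
'b' @ 4: {9,10,11,12,13}  [accepting]
'b' @ 5: {9,10,11,12,13}  [accepting]
'a' @ 6: {9,10,11,12}
'b' @ 7: {9,10,11,12,13}  [accepting]
final: {9,10,11,12,13}; accept 13 in set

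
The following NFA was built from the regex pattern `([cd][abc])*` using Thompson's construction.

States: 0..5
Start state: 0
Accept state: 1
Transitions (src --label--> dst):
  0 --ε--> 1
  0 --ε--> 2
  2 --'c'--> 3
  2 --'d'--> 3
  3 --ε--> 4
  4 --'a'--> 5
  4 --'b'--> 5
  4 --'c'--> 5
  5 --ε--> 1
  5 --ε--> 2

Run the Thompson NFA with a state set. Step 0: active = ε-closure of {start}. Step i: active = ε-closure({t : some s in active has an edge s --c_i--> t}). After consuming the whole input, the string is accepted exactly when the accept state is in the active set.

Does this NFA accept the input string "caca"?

Answer: ACCEPT

Derivation:
initial (ε-close {0}): {0,1,2}
'c' @ 1: {3,4}
'a' @ 2: {1,2,5}  [accepting]
'c' @ 3: {3,4}
'a' @ 4: {1,2,5}  [accepting]
final: {1,2,5}; accept 1 in set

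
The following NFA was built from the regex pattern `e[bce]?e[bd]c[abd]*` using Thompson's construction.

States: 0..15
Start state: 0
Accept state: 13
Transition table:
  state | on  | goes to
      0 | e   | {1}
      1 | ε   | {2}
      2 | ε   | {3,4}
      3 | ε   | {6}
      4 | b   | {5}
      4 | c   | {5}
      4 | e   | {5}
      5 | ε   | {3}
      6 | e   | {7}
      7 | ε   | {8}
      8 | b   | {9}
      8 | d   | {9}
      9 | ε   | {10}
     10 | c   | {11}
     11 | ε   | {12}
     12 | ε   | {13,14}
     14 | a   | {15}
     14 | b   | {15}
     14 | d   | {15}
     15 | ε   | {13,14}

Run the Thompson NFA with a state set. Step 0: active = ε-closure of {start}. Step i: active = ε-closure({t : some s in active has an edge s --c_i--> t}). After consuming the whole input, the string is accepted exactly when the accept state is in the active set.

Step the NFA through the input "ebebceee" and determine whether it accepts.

S₀ = ε-closure({0}) = {0}
'e' @ 1: {1,2,3,4,6}
'b' @ 2: {3,5,6}
'e' @ 3: {7,8}
'b' @ 4: {9,10}
'c' @ 5: {11,12,13,14}  [accepting]
'e' @ 6: {}  — no active states
rest 'ee' ignored (set empty)
after full input: {}  (accept=13 not in)

Answer: REJECT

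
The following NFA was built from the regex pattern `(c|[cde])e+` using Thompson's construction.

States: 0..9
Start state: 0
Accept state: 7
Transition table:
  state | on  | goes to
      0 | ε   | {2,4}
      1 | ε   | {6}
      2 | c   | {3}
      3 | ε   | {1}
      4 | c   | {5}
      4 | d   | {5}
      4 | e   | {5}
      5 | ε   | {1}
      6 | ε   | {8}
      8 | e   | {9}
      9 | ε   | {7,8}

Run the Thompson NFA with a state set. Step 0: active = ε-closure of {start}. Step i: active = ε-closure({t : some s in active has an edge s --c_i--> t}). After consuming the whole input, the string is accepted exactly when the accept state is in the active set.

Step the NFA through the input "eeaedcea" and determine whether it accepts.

Answer: REJECT

Steps:
start: ε-closure({0}) = {0,2,4}
'e' @ 1: {1,5,6,8}
'e' @ 2: {7,8,9}  ✓accept
'a' @ 3: {}  — no active states
rest 'edcea' ignored (set empty)
final: {}; accept 7 not in set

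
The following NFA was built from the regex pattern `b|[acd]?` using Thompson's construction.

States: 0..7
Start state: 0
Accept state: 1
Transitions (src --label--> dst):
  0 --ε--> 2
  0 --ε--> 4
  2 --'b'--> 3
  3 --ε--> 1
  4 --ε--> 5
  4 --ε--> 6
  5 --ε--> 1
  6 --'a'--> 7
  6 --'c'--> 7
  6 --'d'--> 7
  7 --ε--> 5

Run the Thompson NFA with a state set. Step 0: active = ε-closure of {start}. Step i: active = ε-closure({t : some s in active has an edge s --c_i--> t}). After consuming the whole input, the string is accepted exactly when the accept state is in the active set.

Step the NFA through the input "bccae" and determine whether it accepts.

Answer: REJECT

Steps:
start: ε-closure({0}) = {0,1,2,4,5,6}
'b' @ 1: {1,3}  ✓accept
'c' @ 2: {}  — state set empty
rest 'cae' ignored (set empty)
after full input: {}  (accept=1 not in)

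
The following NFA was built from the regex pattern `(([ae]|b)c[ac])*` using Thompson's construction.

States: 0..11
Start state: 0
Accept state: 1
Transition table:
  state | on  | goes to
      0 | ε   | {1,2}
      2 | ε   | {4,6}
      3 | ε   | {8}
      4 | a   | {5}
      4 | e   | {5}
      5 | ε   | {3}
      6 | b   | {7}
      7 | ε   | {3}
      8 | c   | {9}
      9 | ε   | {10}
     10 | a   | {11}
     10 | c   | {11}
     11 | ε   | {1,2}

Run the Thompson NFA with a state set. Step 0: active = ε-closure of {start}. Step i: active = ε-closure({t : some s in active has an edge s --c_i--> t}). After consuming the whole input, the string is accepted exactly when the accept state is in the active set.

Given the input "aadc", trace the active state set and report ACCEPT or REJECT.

initial (ε-close {0}): {0,1,2,4,6}
'a' @ 1: {3,5,8}
'a' @ 2: {}  — dead — no transitions
rest 'dc' ignored (set empty)
after full input: {}  (accept=1 not in)

Answer: REJECT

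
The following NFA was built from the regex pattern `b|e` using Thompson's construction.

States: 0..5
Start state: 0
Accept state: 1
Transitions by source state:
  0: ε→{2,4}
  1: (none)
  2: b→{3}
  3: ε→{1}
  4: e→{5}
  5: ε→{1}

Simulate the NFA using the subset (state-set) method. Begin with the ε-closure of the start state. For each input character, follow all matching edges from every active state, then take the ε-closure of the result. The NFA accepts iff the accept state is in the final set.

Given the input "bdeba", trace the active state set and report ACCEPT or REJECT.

Answer: REJECT

Steps:
start: ε-closure({0}) = {0,2,4}
'b' @ 1: {1,3}  [accepting]
'd' @ 2: {}  — dead — no transitions
rest 'eba' ignored (set empty)
final: {}; accept 1 not in set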